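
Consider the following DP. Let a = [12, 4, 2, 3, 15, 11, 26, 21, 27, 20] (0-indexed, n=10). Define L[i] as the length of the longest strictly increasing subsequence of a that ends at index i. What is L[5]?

   i    0    1    2    3    4    5    6    7    8    9
a[i]   12    4    2    3   15   11   26   21   27   20
L[i]    1    1    1    2    3    3    4    4    5    4

3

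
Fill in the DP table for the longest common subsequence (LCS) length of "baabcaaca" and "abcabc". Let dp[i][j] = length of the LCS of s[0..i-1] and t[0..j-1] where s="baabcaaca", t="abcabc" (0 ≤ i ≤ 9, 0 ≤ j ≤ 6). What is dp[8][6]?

5

   ''  a  b  c  a  b  c
''  0  0  0  0  0  0  0
 b  0  0  1  1  1  1  1
 a  0  1  1  1  2  2  2
 a  0  1  1  1  2  2  2
 b  0  1  2  2  2  3  3
 c  0  1  2  3  3  3  4
 a  0  1  2  3  4  4  4
 a  0  1  2  3  4  4  4
 c  0  1  2  3  4  4  5
 a  0  1  2  3  4  4  5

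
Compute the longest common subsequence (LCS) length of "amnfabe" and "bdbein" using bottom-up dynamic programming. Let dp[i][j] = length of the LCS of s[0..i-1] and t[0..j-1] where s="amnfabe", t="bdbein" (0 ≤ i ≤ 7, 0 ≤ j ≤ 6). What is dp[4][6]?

1

   ''  b  d  b  e  i  n
''  0  0  0  0  0  0  0
 a  0  0  0  0  0  0  0
 m  0  0  0  0  0  0  0
 n  0  0  0  0  0  0  1
 f  0  0  0  0  0  0  1
 a  0  0  0  0  0  0  1
 b  0  1  1  1  1  1  1
 e  0  1  1  1  2  2  2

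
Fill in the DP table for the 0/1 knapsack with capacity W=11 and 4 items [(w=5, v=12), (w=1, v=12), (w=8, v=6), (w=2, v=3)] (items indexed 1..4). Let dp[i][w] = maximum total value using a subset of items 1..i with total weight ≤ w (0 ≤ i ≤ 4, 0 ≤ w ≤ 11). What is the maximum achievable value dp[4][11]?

27

i\w   0   1   2   3   4   5   6   7   8   9  10  11
  0   0   0   0   0   0   0   0   0   0   0   0   0
  1   0   0   0   0   0  12  12  12  12  12  12  12
  2   0  12  12  12  12  12  24  24  24  24  24  24
  3   0  12  12  12  12  12  24  24  24  24  24  24
  4   0  12  12  15  15  15  24  24  27  27  27  27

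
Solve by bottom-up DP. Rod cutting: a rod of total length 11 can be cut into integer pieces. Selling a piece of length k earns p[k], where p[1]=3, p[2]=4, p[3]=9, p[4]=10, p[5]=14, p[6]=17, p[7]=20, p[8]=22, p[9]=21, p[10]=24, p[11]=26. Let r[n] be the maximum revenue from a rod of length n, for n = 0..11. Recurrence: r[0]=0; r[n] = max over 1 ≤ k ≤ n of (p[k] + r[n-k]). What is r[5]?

   n    0    1    2    3    4    5    6    7    8    9   10   11
r[n]    0    3    6    9   12   15   18   21   24   27   30   33

15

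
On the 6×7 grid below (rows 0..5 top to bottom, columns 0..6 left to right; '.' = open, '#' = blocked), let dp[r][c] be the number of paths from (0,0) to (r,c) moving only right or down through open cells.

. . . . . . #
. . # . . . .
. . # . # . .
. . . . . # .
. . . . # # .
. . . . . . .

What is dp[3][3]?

r\c   0   1   2   3   4   5   6
  0   1   1   1   1   1   1   0
  1   1   2   0   1   2   3   3
  2   1   3   0   1   0   3   6
  3   1   4   4   5   5   0   6
  4   1   5   9  14   0   0   6
  5   1   6  15  29  29  29  35

5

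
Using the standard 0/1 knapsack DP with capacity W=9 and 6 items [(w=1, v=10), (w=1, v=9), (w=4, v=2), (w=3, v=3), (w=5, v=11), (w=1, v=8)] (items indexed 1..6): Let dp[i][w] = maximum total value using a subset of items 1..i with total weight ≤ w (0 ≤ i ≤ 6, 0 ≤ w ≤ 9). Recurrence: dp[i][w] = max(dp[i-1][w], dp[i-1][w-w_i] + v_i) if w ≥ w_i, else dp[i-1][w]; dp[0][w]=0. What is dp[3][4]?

19

i\w   0   1   2   3   4   5   6   7   8   9
  0   0   0   0   0   0   0   0   0   0   0
  1   0  10  10  10  10  10  10  10  10  10
  2   0  10  19  19  19  19  19  19  19  19
  3   0  10  19  19  19  19  21  21  21  21
  4   0  10  19  19  19  22  22  22  22  24
  5   0  10  19  19  19  22  22  30  30  30
  6   0  10  19  27  27  27  30  30  38  38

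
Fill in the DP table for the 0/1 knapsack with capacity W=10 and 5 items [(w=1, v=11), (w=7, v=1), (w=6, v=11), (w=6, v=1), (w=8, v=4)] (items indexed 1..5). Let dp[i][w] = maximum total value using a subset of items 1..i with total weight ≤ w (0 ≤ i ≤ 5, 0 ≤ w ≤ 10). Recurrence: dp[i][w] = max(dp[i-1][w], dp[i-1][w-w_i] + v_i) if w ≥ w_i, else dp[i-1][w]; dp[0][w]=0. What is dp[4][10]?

22

i\w   0   1   2   3   4   5   6   7   8   9  10
  0   0   0   0   0   0   0   0   0   0   0   0
  1   0  11  11  11  11  11  11  11  11  11  11
  2   0  11  11  11  11  11  11  11  12  12  12
  3   0  11  11  11  11  11  11  22  22  22  22
  4   0  11  11  11  11  11  11  22  22  22  22
  5   0  11  11  11  11  11  11  22  22  22  22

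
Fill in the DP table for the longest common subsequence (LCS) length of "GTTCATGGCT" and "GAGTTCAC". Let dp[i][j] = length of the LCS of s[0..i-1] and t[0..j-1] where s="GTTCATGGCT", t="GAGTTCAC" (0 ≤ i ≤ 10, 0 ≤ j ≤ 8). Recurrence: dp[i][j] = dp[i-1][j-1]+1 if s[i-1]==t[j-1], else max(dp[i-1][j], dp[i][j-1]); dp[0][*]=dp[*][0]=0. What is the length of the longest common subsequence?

   ''  G  A  G  T  T  C  A  C
''  0  0  0  0  0  0  0  0  0
 G  0  1  1  1  1  1  1  1  1
 T  0  1  1  1  2  2  2  2  2
 T  0  1  1  1  2  3  3  3  3
 C  0  1  1  1  2  3  4  4  4
 A  0  1  2  2  2  3  4  5  5
 T  0  1  2  2  3  3  4  5  5
 G  0  1  2  3  3  3  4  5  5
 G  0  1  2  3  3  3  4  5  5
 C  0  1  2  3  3  3  4  5  6
 T  0  1  2  3  4  4  4  5  6

6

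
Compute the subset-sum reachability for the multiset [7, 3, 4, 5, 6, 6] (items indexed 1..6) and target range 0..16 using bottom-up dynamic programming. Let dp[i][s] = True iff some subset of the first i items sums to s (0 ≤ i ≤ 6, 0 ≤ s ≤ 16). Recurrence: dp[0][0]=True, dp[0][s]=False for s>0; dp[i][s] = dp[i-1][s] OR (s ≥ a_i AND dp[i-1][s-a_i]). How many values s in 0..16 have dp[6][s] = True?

15

i\s   0   1   2   3   4   5   6   7   8   9  10  11  12  13  14  15  16
  0   T   F   F   F   F   F   F   F   F   F   F   F   F   F   F   F   F
  1   T   F   F   F   F   F   F   T   F   F   F   F   F   F   F   F   F
  2   T   F   F   T   F   F   F   T   F   F   T   F   F   F   F   F   F
  3   T   F   F   T   T   F   F   T   F   F   T   T   F   F   T   F   F
  4   T   F   F   T   T   T   F   T   T   T   T   T   T   F   T   T   T
  5   T   F   F   T   T   T   T   T   T   T   T   T   T   T   T   T   T
  6   T   F   F   T   T   T   T   T   T   T   T   T   T   T   T   T   T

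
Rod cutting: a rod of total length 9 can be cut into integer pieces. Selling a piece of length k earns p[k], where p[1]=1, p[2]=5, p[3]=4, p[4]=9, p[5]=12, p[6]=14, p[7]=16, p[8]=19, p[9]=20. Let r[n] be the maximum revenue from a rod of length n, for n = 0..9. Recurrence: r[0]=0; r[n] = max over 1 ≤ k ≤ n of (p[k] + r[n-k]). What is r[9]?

22

   n    0    1    2    3    4    5    6    7    8    9
r[n]    0    1    5    6   10   12   15   17   20   22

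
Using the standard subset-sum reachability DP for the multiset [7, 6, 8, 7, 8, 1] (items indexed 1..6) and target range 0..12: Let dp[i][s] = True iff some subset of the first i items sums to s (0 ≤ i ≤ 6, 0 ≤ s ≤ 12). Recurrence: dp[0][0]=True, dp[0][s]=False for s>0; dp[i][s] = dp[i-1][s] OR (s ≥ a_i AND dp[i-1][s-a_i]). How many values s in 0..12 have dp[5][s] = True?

4

i\s   0   1   2   3   4   5   6   7   8   9  10  11  12
  0   T   F   F   F   F   F   F   F   F   F   F   F   F
  1   T   F   F   F   F   F   F   T   F   F   F   F   F
  2   T   F   F   F   F   F   T   T   F   F   F   F   F
  3   T   F   F   F   F   F   T   T   T   F   F   F   F
  4   T   F   F   F   F   F   T   T   T   F   F   F   F
  5   T   F   F   F   F   F   T   T   T   F   F   F   F
  6   T   T   F   F   F   F   T   T   T   T   F   F   F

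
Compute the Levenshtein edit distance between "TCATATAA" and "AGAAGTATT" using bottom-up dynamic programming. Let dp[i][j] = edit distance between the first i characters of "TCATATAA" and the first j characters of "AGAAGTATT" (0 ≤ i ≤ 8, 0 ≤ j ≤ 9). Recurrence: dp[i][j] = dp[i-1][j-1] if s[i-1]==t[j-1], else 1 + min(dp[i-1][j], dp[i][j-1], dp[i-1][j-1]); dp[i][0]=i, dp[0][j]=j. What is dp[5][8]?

5

   ''  A  G  A  A  G  T  A  T  T
''  0  1  2  3  4  5  6  7  8  9
 T  1  1  2  3  4  5  5  6  7  8
 C  2  2  2  3  4  5  6  6  7  8
 A  3  2  3  2  3  4  5  6  7  8
 T  4  3  3  3  3  4  4  5  6  7
 A  5  4  4  3  3  4  5  4  5  6
 T  6  5  5  4  4  4  4  5  4  5
 A  7  6  6  5  4  5  5  4  5  5
 A  8  7  7  6  5  5  6  5  5  6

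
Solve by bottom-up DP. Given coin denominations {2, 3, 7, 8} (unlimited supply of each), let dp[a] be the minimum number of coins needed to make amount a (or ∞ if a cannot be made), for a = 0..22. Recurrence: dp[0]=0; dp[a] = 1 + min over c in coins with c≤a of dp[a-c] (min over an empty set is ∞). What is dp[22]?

 a  0  1  2  3  4  5  6  7  8  9 10 11 12 13 14 15 16 17 18 19 20 21 22
dp  0  -  1  1  2  2  2  1  1  2  2  2  3  3  2  2  2  3  3  3  4  3  3
(- denotes ∞ / unreachable)

3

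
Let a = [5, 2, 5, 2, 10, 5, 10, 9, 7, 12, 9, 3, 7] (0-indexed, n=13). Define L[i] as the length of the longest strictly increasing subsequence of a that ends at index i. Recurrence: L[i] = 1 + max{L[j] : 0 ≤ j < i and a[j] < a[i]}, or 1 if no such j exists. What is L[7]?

   i    0    1    2    3    4    5    6    7    8    9   10   11   12
a[i]    5    2    5    2   10    5   10    9    7   12    9    3    7
L[i]    1    1    2    1    3    2    3    3    3    4    4    2    3

3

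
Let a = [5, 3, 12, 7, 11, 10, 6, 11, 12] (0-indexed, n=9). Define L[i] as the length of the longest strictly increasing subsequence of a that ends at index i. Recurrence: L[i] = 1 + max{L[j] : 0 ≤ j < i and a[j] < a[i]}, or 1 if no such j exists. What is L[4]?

   i    0    1    2    3    4    5    6    7    8
a[i]    5    3   12    7   11   10    6   11   12
L[i]    1    1    2    2    3    3    2    4    5

3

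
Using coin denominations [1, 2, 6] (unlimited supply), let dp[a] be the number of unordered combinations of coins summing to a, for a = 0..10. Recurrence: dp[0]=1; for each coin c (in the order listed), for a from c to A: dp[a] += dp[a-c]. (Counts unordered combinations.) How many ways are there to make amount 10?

after  coin     0     1     2     3     4     5     6     7     8     9    10
          1     1     1     1     1     1     1     1     1     1     1     1
          2     1     1     2     2     3     3     4     4     5     5     6
          6     1     1     2     2     3     3     5     5     7     7     9

9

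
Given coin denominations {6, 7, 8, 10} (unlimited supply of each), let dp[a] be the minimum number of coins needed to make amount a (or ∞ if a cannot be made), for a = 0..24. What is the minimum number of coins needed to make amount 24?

 a  0  1  2  3  4  5  6  7  8  9 10 11 12 13 14 15 16 17 18 19 20 21 22 23 24
dp  0  -  -  -  -  -  1  1  1  -  1  -  2  2  2  2  2  2  2  3  2  3  3  3  3
(- denotes ∞ / unreachable)

3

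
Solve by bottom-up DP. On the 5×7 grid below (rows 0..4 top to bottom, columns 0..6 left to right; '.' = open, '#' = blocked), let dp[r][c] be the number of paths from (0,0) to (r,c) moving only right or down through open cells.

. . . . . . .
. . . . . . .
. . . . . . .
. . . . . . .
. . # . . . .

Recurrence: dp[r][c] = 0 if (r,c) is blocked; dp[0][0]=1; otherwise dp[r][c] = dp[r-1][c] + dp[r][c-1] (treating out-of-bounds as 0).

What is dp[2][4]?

15

r\c   0   1   2   3   4   5   6
  0   1   1   1   1   1   1   1
  1   1   2   3   4   5   6   7
  2   1   3   6  10  15  21  28
  3   1   4  10  20  35  56  84
  4   1   5   0  20  55 111 195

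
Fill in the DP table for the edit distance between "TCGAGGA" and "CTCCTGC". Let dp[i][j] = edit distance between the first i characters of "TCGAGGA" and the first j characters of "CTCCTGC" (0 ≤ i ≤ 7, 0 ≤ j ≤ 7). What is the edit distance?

   ''  C  T  C  C  T  G  C
''  0  1  2  3  4  5  6  7
 T  1  1  1  2  3  4  5  6
 C  2  1  2  1  2  3  4  5
 G  3  2  2  2  2  3  3  4
 A  4  3  3  3  3  3  4  4
 G  5  4  4  4  4  4  3  4
 G  6  5  5  5  5  5  4  4
 A  7  6  6  6  6  6  5  5

5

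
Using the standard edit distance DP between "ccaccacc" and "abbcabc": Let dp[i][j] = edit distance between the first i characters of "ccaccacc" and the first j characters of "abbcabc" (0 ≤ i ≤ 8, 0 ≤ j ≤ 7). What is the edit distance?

5

   ''  a  b  b  c  a  b  c
''  0  1  2  3  4  5  6  7
 c  1  1  2  3  3  4  5  6
 c  2  2  2  3  3  4  5  5
 a  3  2  3  3  4  3  4  5
 c  4  3  3  4  3  4  4  4
 c  5  4  4  4  4  4  5  4
 a  6  5  5  5  5  4  5  5
 c  7  6  6  6  5  5  5  5
 c  8  7  7  7  6  6  6  5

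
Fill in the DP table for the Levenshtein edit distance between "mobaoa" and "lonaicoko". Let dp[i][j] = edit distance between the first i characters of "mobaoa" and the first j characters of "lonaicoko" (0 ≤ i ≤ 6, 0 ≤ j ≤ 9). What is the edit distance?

6

   ''  l  o  n  a  i  c  o  k  o
''  0  1  2  3  4  5  6  7  8  9
 m  1  1  2  3  4  5  6  7  8  9
 o  2  2  1  2  3  4  5  6  7  8
 b  3  3  2  2  3  4  5  6  7  8
 a  4  4  3  3  2  3  4  5  6  7
 o  5  5  4  4  3  3  4  4  5  6
 a  6  6  5  5  4  4  4  5  5  6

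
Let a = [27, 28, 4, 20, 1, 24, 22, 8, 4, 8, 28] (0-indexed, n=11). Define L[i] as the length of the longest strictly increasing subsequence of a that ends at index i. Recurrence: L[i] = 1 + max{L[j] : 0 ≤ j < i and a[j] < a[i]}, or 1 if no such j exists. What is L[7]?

2

   i    0    1    2    3    4    5    6    7    8    9   10
a[i]   27   28    4   20    1   24   22    8    4    8   28
L[i]    1    2    1    2    1    3    3    2    2    3    4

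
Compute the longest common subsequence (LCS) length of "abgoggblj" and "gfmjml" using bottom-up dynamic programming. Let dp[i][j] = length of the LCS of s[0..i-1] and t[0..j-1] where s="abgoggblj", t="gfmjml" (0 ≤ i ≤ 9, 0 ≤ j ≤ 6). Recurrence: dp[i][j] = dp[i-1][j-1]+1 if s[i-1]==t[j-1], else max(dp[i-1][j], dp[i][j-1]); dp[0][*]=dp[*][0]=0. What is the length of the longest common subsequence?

2

   ''  g  f  m  j  m  l
''  0  0  0  0  0  0  0
 a  0  0  0  0  0  0  0
 b  0  0  0  0  0  0  0
 g  0  1  1  1  1  1  1
 o  0  1  1  1  1  1  1
 g  0  1  1  1  1  1  1
 g  0  1  1  1  1  1  1
 b  0  1  1  1  1  1  1
 l  0  1  1  1  1  1  2
 j  0  1  1  1  2  2  2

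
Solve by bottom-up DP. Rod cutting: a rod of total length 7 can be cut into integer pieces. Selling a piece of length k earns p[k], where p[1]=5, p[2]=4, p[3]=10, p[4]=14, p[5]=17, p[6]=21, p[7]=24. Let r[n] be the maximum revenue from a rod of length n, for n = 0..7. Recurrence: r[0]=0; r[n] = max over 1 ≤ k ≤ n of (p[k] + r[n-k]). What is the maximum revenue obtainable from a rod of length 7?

   n    0    1    2    3    4    5    6    7
r[n]    0    5   10   15   20   25   30   35

35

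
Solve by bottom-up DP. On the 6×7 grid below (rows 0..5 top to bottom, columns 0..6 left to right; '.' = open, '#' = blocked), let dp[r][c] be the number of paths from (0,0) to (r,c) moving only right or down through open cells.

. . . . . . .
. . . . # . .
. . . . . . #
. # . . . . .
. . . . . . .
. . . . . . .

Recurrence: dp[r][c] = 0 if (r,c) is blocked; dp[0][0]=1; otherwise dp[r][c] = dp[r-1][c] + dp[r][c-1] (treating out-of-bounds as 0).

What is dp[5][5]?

167

r\c   0   1   2   3   4   5   6
  0   1   1   1   1   1   1   1
  1   1   2   3   4   0   1   2
  2   1   3   6  10  10  11   0
  3   1   0   6  16  26  37  37
  4   1   1   7  23  49  86 123
  5   1   2   9  32  81 167 290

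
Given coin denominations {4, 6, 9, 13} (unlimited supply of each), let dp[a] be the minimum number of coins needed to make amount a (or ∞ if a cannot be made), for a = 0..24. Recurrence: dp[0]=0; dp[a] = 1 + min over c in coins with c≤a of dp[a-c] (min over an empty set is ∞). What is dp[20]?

4

 a  0  1  2  3  4  5  6  7  8  9 10 11 12 13 14 15 16 17 18 19 20 21 22 23 24
dp  0  -  -  -  1  -  1  -  2  1  2  -  2  1  3  2  3  2  2  2  4  3  2  3  3
(- denotes ∞ / unreachable)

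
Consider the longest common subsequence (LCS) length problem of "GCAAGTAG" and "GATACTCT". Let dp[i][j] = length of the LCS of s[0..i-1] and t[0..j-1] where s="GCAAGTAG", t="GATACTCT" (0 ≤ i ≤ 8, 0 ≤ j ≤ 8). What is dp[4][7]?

3

   ''  G  A  T  A  C  T  C  T
''  0  0  0  0  0  0  0  0  0
 G  0  1  1  1  1  1  1  1  1
 C  0  1  1  1  1  2  2  2  2
 A  0  1  2  2  2  2  2  2  2
 A  0  1  2  2  3  3  3  3  3
 G  0  1  2  2  3  3  3  3  3
 T  0  1  2  3  3  3  4  4  4
 A  0  1  2  3  4  4  4  4  4
 G  0  1  2  3  4  4  4  4  4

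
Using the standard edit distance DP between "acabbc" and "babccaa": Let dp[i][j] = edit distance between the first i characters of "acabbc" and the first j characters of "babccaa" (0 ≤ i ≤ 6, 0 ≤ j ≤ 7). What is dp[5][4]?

   ''  b  a  b  c  c  a  a
''  0  1  2  3  4  5  6  7
 a  1  1  1  2  3  4  5  6
 c  2  2  2  2  2  3  4  5
 a  3  3  2  3  3  3  3  4
 b  4  3  3  2  3  4  4  4
 b  5  4  4  3  3  4  5  5
 c  6  5  5  4  3  3  4  5

3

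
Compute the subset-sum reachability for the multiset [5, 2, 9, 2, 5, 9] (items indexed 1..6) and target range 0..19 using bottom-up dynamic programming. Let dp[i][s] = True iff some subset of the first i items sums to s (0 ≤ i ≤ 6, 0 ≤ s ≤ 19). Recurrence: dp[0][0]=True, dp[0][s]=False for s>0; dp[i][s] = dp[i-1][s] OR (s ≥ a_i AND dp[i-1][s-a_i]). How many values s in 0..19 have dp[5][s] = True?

i\s   0   1   2   3   4   5   6   7   8   9  10  11  12  13  14  15  16  17  18  19
  0   T   F   F   F   F   F   F   F   F   F   F   F   F   F   F   F   F   F   F   F
  1   T   F   F   F   F   T   F   F   F   F   F   F   F   F   F   F   F   F   F   F
  2   T   F   T   F   F   T   F   T   F   F   F   F   F   F   F   F   F   F   F   F
  3   T   F   T   F   F   T   F   T   F   T   F   T   F   F   T   F   T   F   F   F
  4   T   F   T   F   T   T   F   T   F   T   F   T   F   T   T   F   T   F   T   F
  5   T   F   T   F   T   T   F   T   F   T   T   T   T   T   T   F   T   F   T   T
  6   T   F   T   F   T   T   F   T   F   T   T   T   T   T   T   F   T   F   T   T

14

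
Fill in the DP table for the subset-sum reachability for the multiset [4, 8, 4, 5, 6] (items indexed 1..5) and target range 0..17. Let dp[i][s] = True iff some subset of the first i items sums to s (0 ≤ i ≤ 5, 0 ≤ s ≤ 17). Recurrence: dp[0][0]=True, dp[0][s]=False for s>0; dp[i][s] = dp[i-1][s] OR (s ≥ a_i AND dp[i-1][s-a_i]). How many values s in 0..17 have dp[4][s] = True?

9

i\s   0   1   2   3   4   5   6   7   8   9  10  11  12  13  14  15  16  17
  0   T   F   F   F   F   F   F   F   F   F   F   F   F   F   F   F   F   F
  1   T   F   F   F   T   F   F   F   F   F   F   F   F   F   F   F   F   F
  2   T   F   F   F   T   F   F   F   T   F   F   F   T   F   F   F   F   F
  3   T   F   F   F   T   F   F   F   T   F   F   F   T   F   F   F   T   F
  4   T   F   F   F   T   T   F   F   T   T   F   F   T   T   F   F   T   T
  5   T   F   F   F   T   T   T   F   T   T   T   T   T   T   T   T   T   T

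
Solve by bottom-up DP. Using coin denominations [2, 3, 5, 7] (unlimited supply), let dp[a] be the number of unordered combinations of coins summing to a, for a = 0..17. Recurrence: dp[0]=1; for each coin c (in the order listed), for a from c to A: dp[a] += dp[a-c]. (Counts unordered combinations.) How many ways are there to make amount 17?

13

after  coin     0     1     2     3     4     5     6     7     8     9    10    11    12    13    14    15    16    17
          2     1     0     1     0     1     0     1     0     1     0     1     0     1     0     1     0     1     0
          3     1     0     1     1     1     1     2     1     2     2     2     2     3     2     3     3     3     3
          5     1     0     1     1     1     2     2     2     3     3     4     4     5     5     6     7     7     8
          7     1     0     1     1     1     2     2     3     3     4     5     5     7     7     9    10    11    13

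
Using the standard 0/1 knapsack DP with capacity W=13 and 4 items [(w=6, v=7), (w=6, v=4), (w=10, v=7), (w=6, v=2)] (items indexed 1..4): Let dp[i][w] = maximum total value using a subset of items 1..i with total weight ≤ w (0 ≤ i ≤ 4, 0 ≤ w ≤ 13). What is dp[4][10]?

i\w   0   1   2   3   4   5   6   7   8   9  10  11  12  13
  0   0   0   0   0   0   0   0   0   0   0   0   0   0   0
  1   0   0   0   0   0   0   7   7   7   7   7   7   7   7
  2   0   0   0   0   0   0   7   7   7   7   7   7  11  11
  3   0   0   0   0   0   0   7   7   7   7   7   7  11  11
  4   0   0   0   0   0   0   7   7   7   7   7   7  11  11

7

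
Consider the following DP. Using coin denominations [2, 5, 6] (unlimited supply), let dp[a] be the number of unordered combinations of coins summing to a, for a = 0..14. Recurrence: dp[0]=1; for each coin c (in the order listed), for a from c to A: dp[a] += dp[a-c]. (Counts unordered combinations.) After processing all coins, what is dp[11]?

after  coin     0     1     2     3     4     5     6     7     8     9    10    11    12    13    14
          2     1     0     1     0     1     0     1     0     1     0     1     0     1     0     1
          5     1     0     1     0     1     1     1     1     1     1     2     1     2     1     2
          6     1     0     1     0     1     1     2     1     2     1     3     2     4     2     4

2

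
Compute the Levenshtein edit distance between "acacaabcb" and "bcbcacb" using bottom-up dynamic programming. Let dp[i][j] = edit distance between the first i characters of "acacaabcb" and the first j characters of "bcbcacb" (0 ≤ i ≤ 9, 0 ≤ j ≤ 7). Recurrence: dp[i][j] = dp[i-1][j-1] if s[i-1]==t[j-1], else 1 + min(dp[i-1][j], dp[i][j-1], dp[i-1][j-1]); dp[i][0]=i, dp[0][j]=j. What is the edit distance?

   ''  b  c  b  c  a  c  b
''  0  1  2  3  4  5  6  7
 a  1  1  2  3  4  4  5  6
 c  2  2  1  2  3  4  4  5
 a  3  3  2  2  3  3  4  5
 c  4  4  3  3  2  3  3  4
 a  5  5  4  4  3  2  3  4
 a  6  6  5  5  4  3  3  4
 b  7  6  6  5  5  4  4  3
 c  8  7  6  6  5  5  4  4
 b  9  8  7  6  6  6  5  4

4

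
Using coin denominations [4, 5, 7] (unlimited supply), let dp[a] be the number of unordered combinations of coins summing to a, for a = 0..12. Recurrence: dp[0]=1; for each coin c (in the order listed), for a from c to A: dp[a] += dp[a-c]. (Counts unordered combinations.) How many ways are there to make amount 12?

2

after  coin     0     1     2     3     4     5     6     7     8     9    10    11    12
          4     1     0     0     0     1     0     0     0     1     0     0     0     1
          5     1     0     0     0     1     1     0     0     1     1     1     0     1
          7     1     0     0     0     1     1     0     1     1     1     1     1     2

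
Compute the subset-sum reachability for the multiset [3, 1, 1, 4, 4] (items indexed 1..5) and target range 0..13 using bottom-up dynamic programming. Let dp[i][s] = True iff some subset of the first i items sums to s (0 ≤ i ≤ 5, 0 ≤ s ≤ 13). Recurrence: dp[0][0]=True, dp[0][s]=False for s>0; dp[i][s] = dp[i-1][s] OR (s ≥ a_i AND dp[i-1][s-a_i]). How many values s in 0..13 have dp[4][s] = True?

i\s   0   1   2   3   4   5   6   7   8   9  10  11  12  13
  0   T   F   F   F   F   F   F   F   F   F   F   F   F   F
  1   T   F   F   T   F   F   F   F   F   F   F   F   F   F
  2   T   T   F   T   T   F   F   F   F   F   F   F   F   F
  3   T   T   T   T   T   T   F   F   F   F   F   F   F   F
  4   T   T   T   T   T   T   T   T   T   T   F   F   F   F
  5   T   T   T   T   T   T   T   T   T   T   T   T   T   T

10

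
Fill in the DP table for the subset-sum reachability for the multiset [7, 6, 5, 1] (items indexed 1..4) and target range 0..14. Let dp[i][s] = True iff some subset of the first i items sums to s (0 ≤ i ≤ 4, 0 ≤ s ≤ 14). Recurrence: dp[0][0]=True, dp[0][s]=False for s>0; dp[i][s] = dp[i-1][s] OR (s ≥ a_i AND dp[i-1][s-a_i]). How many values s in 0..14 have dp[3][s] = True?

i\s   0   1   2   3   4   5   6   7   8   9  10  11  12  13  14
  0   T   F   F   F   F   F   F   F   F   F   F   F   F   F   F
  1   T   F   F   F   F   F   F   T   F   F   F   F   F   F   F
  2   T   F   F   F   F   F   T   T   F   F   F   F   F   T   F
  3   T   F   F   F   F   T   T   T   F   F   F   T   T   T   F
  4   T   T   F   F   F   T   T   T   T   F   F   T   T   T   T

7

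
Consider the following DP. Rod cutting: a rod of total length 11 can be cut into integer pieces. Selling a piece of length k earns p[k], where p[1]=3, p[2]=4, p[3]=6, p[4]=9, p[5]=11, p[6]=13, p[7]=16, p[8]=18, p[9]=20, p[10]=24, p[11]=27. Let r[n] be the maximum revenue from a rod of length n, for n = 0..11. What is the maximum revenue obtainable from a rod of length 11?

   n    0    1    2    3    4    5    6    7    8    9   10   11
r[n]    0    3    6    9   12   15   18   21   24   27   30   33

33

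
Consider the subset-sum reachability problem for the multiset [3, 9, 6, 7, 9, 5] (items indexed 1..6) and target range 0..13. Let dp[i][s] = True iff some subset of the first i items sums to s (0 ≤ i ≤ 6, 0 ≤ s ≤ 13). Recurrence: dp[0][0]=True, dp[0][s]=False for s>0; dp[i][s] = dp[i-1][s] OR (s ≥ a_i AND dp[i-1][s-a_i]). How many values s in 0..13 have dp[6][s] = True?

11

i\s   0   1   2   3   4   5   6   7   8   9  10  11  12  13
  0   T   F   F   F   F   F   F   F   F   F   F   F   F   F
  1   T   F   F   T   F   F   F   F   F   F   F   F   F   F
  2   T   F   F   T   F   F   F   F   F   T   F   F   T   F
  3   T   F   F   T   F   F   T   F   F   T   F   F   T   F
  4   T   F   F   T   F   F   T   T   F   T   T   F   T   T
  5   T   F   F   T   F   F   T   T   F   T   T   F   T   T
  6   T   F   F   T   F   T   T   T   T   T   T   T   T   T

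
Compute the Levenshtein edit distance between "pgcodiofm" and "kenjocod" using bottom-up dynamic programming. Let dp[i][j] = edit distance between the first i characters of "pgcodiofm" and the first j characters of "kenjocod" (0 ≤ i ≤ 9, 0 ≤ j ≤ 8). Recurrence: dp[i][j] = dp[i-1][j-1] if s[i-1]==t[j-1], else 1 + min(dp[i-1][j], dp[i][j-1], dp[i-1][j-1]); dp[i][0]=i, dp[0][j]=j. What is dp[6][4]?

   ''  k  e  n  j  o  c  o  d
''  0  1  2  3  4  5  6  7  8
 p  1  1  2  3  4  5  6  7  8
 g  2  2  2  3  4  5  6  7  8
 c  3  3  3  3  4  5  5  6  7
 o  4  4  4  4  4  4  5  5  6
 d  5  5  5  5  5  5  5  6  5
 i  6  6  6  6  6  6  6  6  6
 o  7  7  7  7  7  6  7  6  7
 f  8  8  8  8  8  7  7  7  7
 m  9  9  9  9  9  8  8  8  8

6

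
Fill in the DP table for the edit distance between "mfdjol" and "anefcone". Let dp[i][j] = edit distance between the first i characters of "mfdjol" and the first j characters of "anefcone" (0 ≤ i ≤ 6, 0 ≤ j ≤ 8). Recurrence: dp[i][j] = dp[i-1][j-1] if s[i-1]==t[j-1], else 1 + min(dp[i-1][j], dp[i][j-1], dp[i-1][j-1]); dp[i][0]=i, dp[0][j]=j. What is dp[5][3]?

5

   ''  a  n  e  f  c  o  n  e
''  0  1  2  3  4  5  6  7  8
 m  1  1  2  3  4  5  6  7  8
 f  2  2  2  3  3  4  5  6  7
 d  3  3  3  3  4  4  5  6  7
 j  4  4  4  4  4  5  5  6  7
 o  5  5  5  5  5  5  5  6  7
 l  6  6  6  6  6  6  6  6  7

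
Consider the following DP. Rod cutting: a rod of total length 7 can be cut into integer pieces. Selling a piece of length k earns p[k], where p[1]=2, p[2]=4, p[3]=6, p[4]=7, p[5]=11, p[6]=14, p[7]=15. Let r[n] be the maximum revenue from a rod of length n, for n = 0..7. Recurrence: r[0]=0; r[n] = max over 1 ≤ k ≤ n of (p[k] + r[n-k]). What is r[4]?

   n    0    1    2    3    4    5    6    7
r[n]    0    2    4    6    8   11   14   16

8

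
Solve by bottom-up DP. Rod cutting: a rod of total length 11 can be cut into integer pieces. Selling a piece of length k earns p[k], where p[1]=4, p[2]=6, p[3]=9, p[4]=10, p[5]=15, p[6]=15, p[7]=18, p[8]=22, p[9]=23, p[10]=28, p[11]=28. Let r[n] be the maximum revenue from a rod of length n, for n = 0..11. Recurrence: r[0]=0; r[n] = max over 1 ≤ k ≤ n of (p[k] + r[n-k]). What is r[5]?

   n    0    1    2    3    4    5    6    7    8    9   10   11
r[n]    0    4    8   12   16   20   24   28   32   36   40   44

20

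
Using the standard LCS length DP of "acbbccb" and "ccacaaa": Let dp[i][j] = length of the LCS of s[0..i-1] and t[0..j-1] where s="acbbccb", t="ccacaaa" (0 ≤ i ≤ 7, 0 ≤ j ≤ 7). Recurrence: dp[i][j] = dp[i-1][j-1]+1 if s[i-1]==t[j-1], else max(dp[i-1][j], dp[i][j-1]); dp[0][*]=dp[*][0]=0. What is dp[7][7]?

3

   ''  c  c  a  c  a  a  a
''  0  0  0  0  0  0  0  0
 a  0  0  0  1  1  1  1  1
 c  0  1  1  1  2  2  2  2
 b  0  1  1  1  2  2  2  2
 b  0  1  1  1  2  2  2  2
 c  0  1  2  2  2  2  2  2
 c  0  1  2  2  3  3  3  3
 b  0  1  2  2  3  3  3  3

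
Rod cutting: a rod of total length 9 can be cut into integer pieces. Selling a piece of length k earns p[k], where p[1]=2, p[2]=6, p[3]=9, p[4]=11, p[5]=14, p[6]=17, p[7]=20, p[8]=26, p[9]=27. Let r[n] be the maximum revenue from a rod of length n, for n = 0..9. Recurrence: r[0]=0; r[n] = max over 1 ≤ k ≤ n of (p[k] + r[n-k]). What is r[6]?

   n    0    1    2    3    4    5    6    7    8    9
r[n]    0    2    6    9   12   15   18   21   26   28

18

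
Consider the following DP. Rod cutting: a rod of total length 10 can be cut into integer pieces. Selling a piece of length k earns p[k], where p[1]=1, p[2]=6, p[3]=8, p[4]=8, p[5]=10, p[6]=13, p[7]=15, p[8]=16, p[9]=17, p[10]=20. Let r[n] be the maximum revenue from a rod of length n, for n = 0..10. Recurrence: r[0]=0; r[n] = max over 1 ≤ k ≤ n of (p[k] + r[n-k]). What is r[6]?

18

   n    0    1    2    3    4    5    6    7    8    9   10
r[n]    0    1    6    8   12   14   18   20   24   26   30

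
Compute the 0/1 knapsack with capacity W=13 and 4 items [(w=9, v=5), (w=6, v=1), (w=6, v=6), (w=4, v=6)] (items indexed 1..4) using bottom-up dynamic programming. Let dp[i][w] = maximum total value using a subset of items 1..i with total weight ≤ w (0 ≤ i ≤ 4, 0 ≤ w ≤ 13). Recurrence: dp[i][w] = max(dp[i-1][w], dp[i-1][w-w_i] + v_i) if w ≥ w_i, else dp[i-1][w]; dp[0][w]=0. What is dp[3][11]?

i\w   0   1   2   3   4   5   6   7   8   9  10  11  12  13
  0   0   0   0   0   0   0   0   0   0   0   0   0   0   0
  1   0   0   0   0   0   0   0   0   0   5   5   5   5   5
  2   0   0   0   0   0   0   1   1   1   5   5   5   5   5
  3   0   0   0   0   0   0   6   6   6   6   6   6   7   7
  4   0   0   0   0   6   6   6   6   6   6  12  12  12  12

6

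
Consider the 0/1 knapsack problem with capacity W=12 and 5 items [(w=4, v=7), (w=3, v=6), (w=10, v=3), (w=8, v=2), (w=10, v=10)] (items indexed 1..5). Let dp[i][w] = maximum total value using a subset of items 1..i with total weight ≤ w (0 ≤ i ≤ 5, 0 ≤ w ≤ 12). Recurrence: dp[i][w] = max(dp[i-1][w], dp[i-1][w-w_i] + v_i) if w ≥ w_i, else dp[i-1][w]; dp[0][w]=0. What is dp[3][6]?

i\w   0   1   2   3   4   5   6   7   8   9  10  11  12
  0   0   0   0   0   0   0   0   0   0   0   0   0   0
  1   0   0   0   0   7   7   7   7   7   7   7   7   7
  2   0   0   0   6   7   7   7  13  13  13  13  13  13
  3   0   0   0   6   7   7   7  13  13  13  13  13  13
  4   0   0   0   6   7   7   7  13  13  13  13  13  13
  5   0   0   0   6   7   7   7  13  13  13  13  13  13

7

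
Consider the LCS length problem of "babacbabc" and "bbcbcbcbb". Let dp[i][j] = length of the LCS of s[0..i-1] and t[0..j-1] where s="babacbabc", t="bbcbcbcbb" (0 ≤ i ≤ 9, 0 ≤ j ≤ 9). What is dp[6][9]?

4

   ''  b  b  c  b  c  b  c  b  b
''  0  0  0  0  0  0  0  0  0  0
 b  0  1  1  1  1  1  1  1  1  1
 a  0  1  1  1  1  1  1  1  1  1
 b  0  1  2  2  2  2  2  2  2  2
 a  0  1  2  2  2  2  2  2  2  2
 c  0  1  2  3  3  3  3  3  3  3
 b  0  1  2  3  4  4  4  4  4  4
 a  0  1  2  3  4  4  4  4  4  4
 b  0  1  2  3  4  4  5  5  5  5
 c  0  1  2  3  4  5  5  6  6  6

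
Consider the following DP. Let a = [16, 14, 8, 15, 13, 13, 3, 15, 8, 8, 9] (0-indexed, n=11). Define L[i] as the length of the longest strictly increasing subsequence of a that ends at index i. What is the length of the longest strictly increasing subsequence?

   i    0    1    2    3    4    5    6    7    8    9   10
a[i]   16   14    8   15   13   13    3   15    8    8    9
L[i]    1    1    1    2    2    2    1    3    2    2    3

3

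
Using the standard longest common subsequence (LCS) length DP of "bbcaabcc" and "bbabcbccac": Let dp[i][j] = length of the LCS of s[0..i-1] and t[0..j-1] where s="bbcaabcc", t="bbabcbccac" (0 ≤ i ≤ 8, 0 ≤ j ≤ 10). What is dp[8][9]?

   ''  b  b  a  b  c  b  c  c  a  c
''  0  0  0  0  0  0  0  0  0  0  0
 b  0  1  1  1  1  1  1  1  1  1  1
 b  0  1  2  2  2  2  2  2  2  2  2
 c  0  1  2  2  2  3  3  3  3  3  3
 a  0  1  2  3  3  3  3  3  3  4  4
 a  0  1  2  3  3  3  3  3  3  4  4
 b  0  1  2  3  4  4  4  4  4  4  4
 c  0  1  2  3  4  5  5  5  5  5  5
 c  0  1  2  3  4  5  5  6  6  6  6

6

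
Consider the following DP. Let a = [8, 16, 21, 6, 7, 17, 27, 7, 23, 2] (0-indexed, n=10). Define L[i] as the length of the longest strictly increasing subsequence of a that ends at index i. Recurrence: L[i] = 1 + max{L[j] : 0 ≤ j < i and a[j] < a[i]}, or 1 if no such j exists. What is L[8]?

   i    0    1    2    3    4    5    6    7    8    9
a[i]    8   16   21    6    7   17   27    7   23    2
L[i]    1    2    3    1    2    3    4    2    4    1

4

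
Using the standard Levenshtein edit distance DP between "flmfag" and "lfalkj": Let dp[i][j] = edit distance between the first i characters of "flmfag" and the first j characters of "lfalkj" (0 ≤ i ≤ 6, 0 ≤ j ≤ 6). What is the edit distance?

5

   ''  l  f  a  l  k  j
''  0  1  2  3  4  5  6
 f  1  1  1  2  3  4  5
 l  2  1  2  2  2  3  4
 m  3  2  2  3  3  3  4
 f  4  3  2  3  4  4  4
 a  5  4  3  2  3  4  5
 g  6  5  4  3  3  4  5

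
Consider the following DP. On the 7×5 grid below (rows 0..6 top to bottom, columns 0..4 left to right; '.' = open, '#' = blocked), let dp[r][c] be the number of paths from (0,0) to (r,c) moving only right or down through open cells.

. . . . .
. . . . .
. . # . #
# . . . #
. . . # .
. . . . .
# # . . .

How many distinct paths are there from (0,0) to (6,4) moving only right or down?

27

r\c   0   1   2   3   4
  0   1   1   1   1   1
  1   1   2   3   4   5
  2   1   3   0   4   0
  3   0   3   3   7   0
  4   0   3   6   0   0
  5   0   3   9   9   9
  6   0   0   9  18  27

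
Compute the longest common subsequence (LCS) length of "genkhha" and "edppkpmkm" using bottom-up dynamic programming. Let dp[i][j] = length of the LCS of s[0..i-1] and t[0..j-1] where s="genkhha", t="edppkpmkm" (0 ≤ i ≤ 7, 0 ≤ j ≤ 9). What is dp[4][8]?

2

   ''  e  d  p  p  k  p  m  k  m
''  0  0  0  0  0  0  0  0  0  0
 g  0  0  0  0  0  0  0  0  0  0
 e  0  1  1  1  1  1  1  1  1  1
 n  0  1  1  1  1  1  1  1  1  1
 k  0  1  1  1  1  2  2  2  2  2
 h  0  1  1  1  1  2  2  2  2  2
 h  0  1  1  1  1  2  2  2  2  2
 a  0  1  1  1  1  2  2  2  2  2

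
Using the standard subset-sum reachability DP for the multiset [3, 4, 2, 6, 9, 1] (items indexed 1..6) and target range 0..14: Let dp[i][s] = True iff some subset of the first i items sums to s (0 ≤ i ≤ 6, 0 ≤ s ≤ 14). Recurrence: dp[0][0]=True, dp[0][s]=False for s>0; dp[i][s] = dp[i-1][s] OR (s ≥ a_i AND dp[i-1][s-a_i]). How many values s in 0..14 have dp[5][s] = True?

14

i\s   0   1   2   3   4   5   6   7   8   9  10  11  12  13  14
  0   T   F   F   F   F   F   F   F   F   F   F   F   F   F   F
  1   T   F   F   T   F   F   F   F   F   F   F   F   F   F   F
  2   T   F   F   T   T   F   F   T   F   F   F   F   F   F   F
  3   T   F   T   T   T   T   T   T   F   T   F   F   F   F   F
  4   T   F   T   T   T   T   T   T   T   T   T   T   T   T   F
  5   T   F   T   T   T   T   T   T   T   T   T   T   T   T   T
  6   T   T   T   T   T   T   T   T   T   T   T   T   T   T   T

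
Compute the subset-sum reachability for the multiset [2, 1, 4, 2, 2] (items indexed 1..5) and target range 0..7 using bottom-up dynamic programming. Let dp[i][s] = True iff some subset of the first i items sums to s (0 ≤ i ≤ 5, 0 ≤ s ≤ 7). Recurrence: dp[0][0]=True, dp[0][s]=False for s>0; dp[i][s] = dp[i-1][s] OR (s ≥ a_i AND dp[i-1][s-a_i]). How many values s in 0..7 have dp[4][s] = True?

8

i\s   0   1   2   3   4   5   6   7
  0   T   F   F   F   F   F   F   F
  1   T   F   T   F   F   F   F   F
  2   T   T   T   T   F   F   F   F
  3   T   T   T   T   T   T   T   T
  4   T   T   T   T   T   T   T   T
  5   T   T   T   T   T   T   T   T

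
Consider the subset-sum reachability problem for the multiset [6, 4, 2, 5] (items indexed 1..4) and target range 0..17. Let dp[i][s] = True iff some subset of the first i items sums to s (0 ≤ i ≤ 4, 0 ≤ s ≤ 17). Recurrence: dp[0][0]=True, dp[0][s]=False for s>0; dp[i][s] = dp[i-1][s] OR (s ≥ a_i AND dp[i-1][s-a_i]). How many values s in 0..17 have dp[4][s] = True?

14

i\s   0   1   2   3   4   5   6   7   8   9  10  11  12  13  14  15  16  17
  0   T   F   F   F   F   F   F   F   F   F   F   F   F   F   F   F   F   F
  1   T   F   F   F   F   F   T   F   F   F   F   F   F   F   F   F   F   F
  2   T   F   F   F   T   F   T   F   F   F   T   F   F   F   F   F   F   F
  3   T   F   T   F   T   F   T   F   T   F   T   F   T   F   F   F   F   F
  4   T   F   T   F   T   T   T   T   T   T   T   T   T   T   F   T   F   T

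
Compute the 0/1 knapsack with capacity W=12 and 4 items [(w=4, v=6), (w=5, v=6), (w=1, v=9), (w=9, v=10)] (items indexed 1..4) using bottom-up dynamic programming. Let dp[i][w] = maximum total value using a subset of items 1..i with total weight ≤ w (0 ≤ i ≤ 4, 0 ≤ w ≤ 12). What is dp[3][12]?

i\w   0   1   2   3   4   5   6   7   8   9  10  11  12
  0   0   0   0   0   0   0   0   0   0   0   0   0   0
  1   0   0   0   0   6   6   6   6   6   6   6   6   6
  2   0   0   0   0   6   6   6   6   6  12  12  12  12
  3   0   9   9   9   9  15  15  15  15  15  21  21  21
  4   0   9   9   9   9  15  15  15  15  15  21  21  21

21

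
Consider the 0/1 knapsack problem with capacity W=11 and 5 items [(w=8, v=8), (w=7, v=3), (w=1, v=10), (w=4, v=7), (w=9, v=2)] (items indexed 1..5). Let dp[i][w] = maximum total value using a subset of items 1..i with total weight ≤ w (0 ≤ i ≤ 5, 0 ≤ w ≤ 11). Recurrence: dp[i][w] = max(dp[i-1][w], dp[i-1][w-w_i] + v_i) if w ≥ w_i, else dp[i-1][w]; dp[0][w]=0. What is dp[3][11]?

i\w   0   1   2   3   4   5   6   7   8   9  10  11
  0   0   0   0   0   0   0   0   0   0   0   0   0
  1   0   0   0   0   0   0   0   0   8   8   8   8
  2   0   0   0   0   0   0   0   3   8   8   8   8
  3   0  10  10  10  10  10  10  10  13  18  18  18
  4   0  10  10  10  10  17  17  17  17  18  18  18
  5   0  10  10  10  10  17  17  17  17  18  18  18

18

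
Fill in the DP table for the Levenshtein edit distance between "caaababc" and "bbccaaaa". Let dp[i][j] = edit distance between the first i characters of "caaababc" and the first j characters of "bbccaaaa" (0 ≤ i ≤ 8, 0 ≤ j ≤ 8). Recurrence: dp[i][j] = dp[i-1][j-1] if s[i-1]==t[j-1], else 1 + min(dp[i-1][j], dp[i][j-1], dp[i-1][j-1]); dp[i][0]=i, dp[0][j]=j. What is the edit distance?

6

   ''  b  b  c  c  a  a  a  a
''  0  1  2  3  4  5  6  7  8
 c  1  1  2  2  3  4  5  6  7
 a  2  2  2  3  3  3  4  5  6
 a  3  3  3  3  4  3  3  4  5
 a  4  4  4  4  4  4  3  3  4
 b  5  4  4  5  5  5  4  4  4
 a  6  5  5  5  6  5  5  4  4
 b  7  6  5  6  6  6  6  5  5
 c  8  7  6  5  6  7  7  6  6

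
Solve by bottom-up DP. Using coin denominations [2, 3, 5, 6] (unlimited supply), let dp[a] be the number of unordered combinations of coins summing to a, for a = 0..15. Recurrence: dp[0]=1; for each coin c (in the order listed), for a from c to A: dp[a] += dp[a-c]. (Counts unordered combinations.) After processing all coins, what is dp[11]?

6

after  coin     0     1     2     3     4     5     6     7     8     9    10    11    12    13    14    15
          2     1     0     1     0     1     0     1     0     1     0     1     0     1     0     1     0
          3     1     0     1     1     1     1     2     1     2     2     2     2     3     2     3     3
          5     1     0     1     1     1     2     2     2     3     3     4     4     5     5     6     7
          6     1     0     1     1     1     2     3     2     4     4     5     6     8     7    10    11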